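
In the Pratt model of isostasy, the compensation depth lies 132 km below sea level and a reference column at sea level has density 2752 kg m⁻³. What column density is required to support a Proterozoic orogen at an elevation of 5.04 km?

2650 kg m⁻³

Pratt balance: ρ_ref D = ρ (D + h).
ρ = ρ_ref D/(D + h) = 2752 × 132 km/(132 km + 5.04 km) = 2650 kg m⁻³.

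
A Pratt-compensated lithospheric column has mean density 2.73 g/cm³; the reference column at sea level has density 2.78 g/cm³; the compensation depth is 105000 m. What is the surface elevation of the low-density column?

1920 m

ρ_ref D = ρ (D + h) → h = D (ρ_ref − ρ)/ρ.
h = 105000 m × (2.78 − 2.73)/2.73 = 1920 m.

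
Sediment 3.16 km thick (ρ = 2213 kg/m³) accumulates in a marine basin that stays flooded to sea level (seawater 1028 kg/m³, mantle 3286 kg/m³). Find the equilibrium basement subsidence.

1.66 km

Submarine loading: the sediment displaces seawater, and the subsidence is in turn flooded, so s (ρ_m − ρ_w) = t (ρ_sed − ρ_w).
s = 3.16 km × (2213 − 1028) / (3286 − 1028) = 1.66 km.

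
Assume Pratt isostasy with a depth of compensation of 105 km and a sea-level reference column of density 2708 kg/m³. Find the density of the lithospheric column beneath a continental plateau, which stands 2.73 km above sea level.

2640 kg/m³

Pratt balance: ρ_ref D = ρ (D + h).
ρ = ρ_ref D/(D + h) = 2708 × 105 km/(105 km + 2.73 km) = 2640 kg/m³.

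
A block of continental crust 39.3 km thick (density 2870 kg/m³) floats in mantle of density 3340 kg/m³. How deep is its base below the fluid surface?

Draft d = t ρ_obj/ρ_fluid = 39.3 km × 2870/3340 = 33.8 km.

33.8 km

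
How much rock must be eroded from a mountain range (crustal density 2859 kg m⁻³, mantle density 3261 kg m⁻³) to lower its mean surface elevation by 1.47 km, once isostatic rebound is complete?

Net drop Δ = e − u = e − e ρ_c/ρ_m = e (ρ_m − ρ_c)/ρ_m.
e = Δ ρ_m/(ρ_m − ρ_c) = 1.47 km × 3261/402 = 11.9 km.

11.9 km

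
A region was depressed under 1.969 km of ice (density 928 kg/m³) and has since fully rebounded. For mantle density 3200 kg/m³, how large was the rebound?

0.571 km

Removing the load lets mantle flow back in; uplift u satisfies ρ_ice t = ρ_m u.
u = t ρ_ice/ρ_m = 1.969 km × 928/3200 = 0.571 km.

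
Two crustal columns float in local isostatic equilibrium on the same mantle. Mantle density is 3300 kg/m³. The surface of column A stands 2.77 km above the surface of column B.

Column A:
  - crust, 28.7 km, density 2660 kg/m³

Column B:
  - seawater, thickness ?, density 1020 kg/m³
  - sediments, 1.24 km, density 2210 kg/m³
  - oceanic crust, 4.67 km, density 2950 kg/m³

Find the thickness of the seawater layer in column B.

Take the compensation level at the base of the deeper column (depth z_c below the surface of column A) and equate Σ ρ_i t_i down to z_c; mantle fills any gap and the z_c terms cancel.
Column A: 28.7×2660 + (z_c − 28.7)×3300
Column B: 2.77×0 + x×1020 + 1.24×2210 + 4.67×2950 + (z_c − 2.77 − 5.91 − x)×3300
The z_c×3300 term appears on both sides and cancels. Collect the known terms of each column as K = Σ(ρt)_known − 3300 × (depth of known layers): K_A = 76342 − 3300×28.7 = −18368; K_B = 16516.9 − 3300×(2.77 + 5.91) = −12127.1.
Balance: K_A = K_B − x×(3300 − 1020), so x = (K_B − K_A)/(3300 − 1020) = 6240.9/2280 = 2.74 km.

2.74 km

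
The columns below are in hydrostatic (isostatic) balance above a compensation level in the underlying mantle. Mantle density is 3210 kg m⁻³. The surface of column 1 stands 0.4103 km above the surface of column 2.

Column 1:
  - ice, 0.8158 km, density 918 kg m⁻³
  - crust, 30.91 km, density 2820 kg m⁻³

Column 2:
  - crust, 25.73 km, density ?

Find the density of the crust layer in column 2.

2720 kg m⁻³

Take the compensation level at the base of the deeper column (depth z_c below the surface of column 1) and equate Σ ρ_i t_i down to z_c; mantle fills any gap and the z_c terms cancel.
Column 1: 0.8158×918 + 30.91×2820 + (z_c − 31.7258)×3210
Column 2: 0.4103×0 + 25.73×ρ + (z_c − 0.4103 − 25.73)×3210
The z_c×3210 term appears on both sides and cancels. Collect the known terms of each column as K = Σ(ρt)_known − 3210 × (depth of known layers): K_1 = 87915.1044 − 3210×31.7258 = −13924.7136; K_2 = 0 − 3210×(0.4103 + 25.73) = −83910.363.
Balance: K_1 = K_2 + 25.73×ρ, so ρ = (K_1 − K_2)/25.73 = 69985.6/25.73 = 2720 kg m⁻³.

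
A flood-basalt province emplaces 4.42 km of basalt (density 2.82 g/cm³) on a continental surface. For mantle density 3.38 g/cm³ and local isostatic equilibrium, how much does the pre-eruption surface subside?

3.69 km

Subaerial loading: s = t ρ_load / ρ_m.
s = 4.42 km × 2.82/3.38 = 3.69 km.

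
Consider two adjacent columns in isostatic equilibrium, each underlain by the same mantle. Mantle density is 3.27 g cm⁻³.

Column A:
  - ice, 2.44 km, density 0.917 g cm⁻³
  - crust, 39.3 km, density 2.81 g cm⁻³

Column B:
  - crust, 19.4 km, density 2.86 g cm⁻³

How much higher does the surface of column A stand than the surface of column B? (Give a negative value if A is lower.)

4.85 km

For any compensation level in the mantle, the mantle terms cancel and isostasy reduces to e = (Σt_A − Σt_B) − (Σ(ρt)_A − Σ(ρt)_B) / ρ_m.
Σt_A = 41.74 km; Σt_B = 19.4 km; Σ(ρt)_A = 112.67048; Σ(ρt)_B = 55.484 (in km·g cm⁻³).
e = (41.74 − 19.4) − (112.67048 − 55.484) / 3.27 = 4.85 km.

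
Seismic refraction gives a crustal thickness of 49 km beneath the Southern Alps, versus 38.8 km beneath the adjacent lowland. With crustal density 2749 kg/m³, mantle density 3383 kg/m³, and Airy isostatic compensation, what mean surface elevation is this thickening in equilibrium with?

Excess crust Δ = 49 km − 38.8 km = 10.2 km, split between elevation h and root r with h + r = Δ.
Airy balance ρ_c h = (ρ_m − ρ_c) r gives r = h ρ_c/(ρ_m − ρ_c), so h (1 + ρ_c/(ρ_m − ρ_c)) = Δ, i.e. h = Δ (ρ_m − ρ_c)/ρ_m.
h = 10.2 km × 634/3383 = 1.91 km.

1.91 km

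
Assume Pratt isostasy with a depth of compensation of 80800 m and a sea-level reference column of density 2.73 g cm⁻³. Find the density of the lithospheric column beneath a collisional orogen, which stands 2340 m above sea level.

Pratt balance: ρ_ref D = ρ (D + h).
ρ = ρ_ref D/(D + h) = 2.73 × 80800 m/(80800 m + 2340 m) = 2.65 g cm⁻³.

2.65 g cm⁻³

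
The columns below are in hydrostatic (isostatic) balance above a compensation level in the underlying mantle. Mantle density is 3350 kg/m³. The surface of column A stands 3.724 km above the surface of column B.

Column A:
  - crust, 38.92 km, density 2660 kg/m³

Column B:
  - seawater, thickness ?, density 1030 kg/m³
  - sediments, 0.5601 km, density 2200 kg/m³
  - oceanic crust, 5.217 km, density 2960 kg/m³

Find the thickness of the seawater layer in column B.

5.04 km

Take the compensation level at the base of the deeper column (depth z_c below the surface of column A) and equate Σ ρ_i t_i down to z_c; mantle fills any gap and the z_c terms cancel.
Column A: 38.92×2660 + (z_c − 38.92)×3350
Column B: 3.724×0 + x×1030 + 0.5601×2200 + 5.217×2960 + (z_c − 3.724 − 5.7771 − x)×3350
The z_c×3350 term appears on both sides and cancels. Collect the known terms of each column as K = Σ(ρt)_known − 3350 × (depth of known layers): K_A = 103527.2 − 3350×38.92 = −26854.8; K_B = 16674.54 − 3350×(3.724 + 5.7771) = −15154.145.
Balance: K_A = K_B − x×(3350 − 1030), so x = (K_B − K_A)/(3350 − 1030) = 11700.7/2320 = 5.04 km.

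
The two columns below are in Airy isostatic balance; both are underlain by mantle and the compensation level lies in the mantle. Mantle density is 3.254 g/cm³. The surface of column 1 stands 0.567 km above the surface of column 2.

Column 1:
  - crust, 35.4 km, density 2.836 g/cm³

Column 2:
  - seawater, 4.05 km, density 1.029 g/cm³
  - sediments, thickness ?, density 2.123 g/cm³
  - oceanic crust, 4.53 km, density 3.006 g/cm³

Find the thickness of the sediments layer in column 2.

2.49 km

Take the compensation level at the base of the deeper column (depth z_c below the surface of column 1) and equate Σ ρ_i t_i down to z_c; mantle fills any gap and the z_c terms cancel.
Column 1: 35.4×2.836 + (z_c − 35.4)×3.254
Column 2: 0.567×0 + 4.05×1.029 + x×2.123 + 4.53×3.006 + (z_c − 0.567 − 8.58 − x)×3.254
The z_c×3.254 term appears on both sides and cancels. Collect the known terms of each column as K = Σ(ρt)_known − 3.254 × (depth of known layers): K_1 = 100.3944 − 3.254×35.4 = −14.7972; K_2 = 17.78463 − 3.254×(0.567 + 8.58) = −11.979708.
Balance: K_1 = K_2 − x×(3.254 − 2.123), so x = (K_2 − K_1)/(3.254 − 2.123) = 2.81749/1.131 = 2.49 km.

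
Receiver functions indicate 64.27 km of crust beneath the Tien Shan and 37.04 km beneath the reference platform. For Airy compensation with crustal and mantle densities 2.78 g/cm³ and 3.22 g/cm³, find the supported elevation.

3.72 km

Excess crust Δ = 64.27 km − 37.04 km = 27.23 km, split between elevation h and root r with h + r = Δ.
Airy balance ρ_c h = (ρ_m − ρ_c) r gives r = h ρ_c/(ρ_m − ρ_c), so h (1 + ρ_c/(ρ_m − ρ_c)) = Δ, i.e. h = Δ (ρ_m − ρ_c)/ρ_m.
h = 27.23 km × 0.44/3.22 = 3.72 km.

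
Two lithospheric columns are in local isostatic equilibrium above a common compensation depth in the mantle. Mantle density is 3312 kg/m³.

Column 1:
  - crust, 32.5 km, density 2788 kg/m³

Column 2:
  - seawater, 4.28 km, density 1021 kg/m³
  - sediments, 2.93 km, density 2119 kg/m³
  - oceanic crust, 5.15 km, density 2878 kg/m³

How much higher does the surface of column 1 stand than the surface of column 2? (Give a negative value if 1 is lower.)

For any compensation level in the mantle, the mantle terms cancel and isostasy reduces to e = (Σt_1 − Σt_2) − (Σ(ρt)_1 − Σ(ρt)_2) / ρ_m.
Σt_1 = 32.5 km; Σt_2 = 12.36 km; Σ(ρt)_1 = 90610; Σ(ρt)_2 = 25400.25 (in km·kg/m³).
e = (32.5 − 12.36) − (90610 − 25400.25) / 3312 = 0.451 km.

0.451 km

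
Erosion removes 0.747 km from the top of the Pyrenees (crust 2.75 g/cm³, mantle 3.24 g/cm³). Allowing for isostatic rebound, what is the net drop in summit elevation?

Rebound u = e ρ_c/ρ_m = 0.747 km × 2.75/3.24 = 0.634 km.
Net surface drop = e − u = 0.747 km − 0.634 km = e (ρ_m − ρ_c)/ρ_m = 0.113 km.

0.113 km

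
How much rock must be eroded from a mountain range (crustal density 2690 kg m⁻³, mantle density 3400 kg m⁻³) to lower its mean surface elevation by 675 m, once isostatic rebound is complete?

3230 m

Net drop Δ = e − u = e − e ρ_c/ρ_m = e (ρ_m − ρ_c)/ρ_m.
e = Δ ρ_m/(ρ_m − ρ_c) = 675 m × 3400/710 = 3230 m.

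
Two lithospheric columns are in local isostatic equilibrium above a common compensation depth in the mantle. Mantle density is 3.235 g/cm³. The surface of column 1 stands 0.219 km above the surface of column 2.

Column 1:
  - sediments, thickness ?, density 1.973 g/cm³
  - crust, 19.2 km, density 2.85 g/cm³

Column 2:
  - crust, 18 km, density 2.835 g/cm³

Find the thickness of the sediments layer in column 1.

0.409 km

Take the compensation level at the base of the deeper column (depth z_c below the surface of column 1) and equate Σ ρ_i t_i down to z_c; mantle fills any gap and the z_c terms cancel.
Column 1: x×1.973 + 19.2×2.85 + (z_c − 19.2 − x)×3.235
Column 2: 0.219×0 + 18×2.835 + (z_c − 0.219 − 18)×3.235
The z_c×3.235 term appears on both sides and cancels. Collect the known terms of each column as K = Σ(ρt)_known − 3.235 × (depth of known layers): K_1 = 54.72 − 3.235×19.2 = −7.392; K_2 = 51.03 − 3.235×(0.219 + 18) = −7.908465.
Balance: K_1 − x×(3.235 − 1.973) = K_2, so x = (K_1 − K_2)/(3.235 − 1.973) = 0.516465/1.262 = 0.409 km.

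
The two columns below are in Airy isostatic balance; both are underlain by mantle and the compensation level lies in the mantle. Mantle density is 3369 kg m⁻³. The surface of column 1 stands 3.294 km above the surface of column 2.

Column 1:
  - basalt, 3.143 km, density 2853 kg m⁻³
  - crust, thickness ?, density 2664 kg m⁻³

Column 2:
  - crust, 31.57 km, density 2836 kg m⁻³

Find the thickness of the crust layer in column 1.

Take the compensation level at the base of the deeper column (depth z_c below the surface of column 1) and equate Σ ρ_i t_i down to z_c; mantle fills any gap and the z_c terms cancel.
Column 1: 3.143×2853 + x×2664 + (z_c − 3.143 − x)×3369
Column 2: 3.294×0 + 31.57×2836 + (z_c − 3.294 − 31.57)×3369
The z_c×3369 term appears on both sides and cancels. Collect the known terms of each column as K = Σ(ρt)_known − 3369 × (depth of known layers): K_1 = 8966.979 − 3369×3.143 = −1621.788; K_2 = 89532.52 − 3369×(3.294 + 31.57) = −27924.296.
Balance: K_1 − x×(3369 − 2664) = K_2, so x = (K_1 − K_2)/(3369 − 2664) = 26302.5/705 = 37.3 km.

37.3 km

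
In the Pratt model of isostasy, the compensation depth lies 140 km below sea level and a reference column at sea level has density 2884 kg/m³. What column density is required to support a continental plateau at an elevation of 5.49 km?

Pratt balance: ρ_ref D = ρ (D + h).
ρ = ρ_ref D/(D + h) = 2884 × 140 km/(140 km + 5.49 km) = 2780 kg/m³.

2780 kg/m³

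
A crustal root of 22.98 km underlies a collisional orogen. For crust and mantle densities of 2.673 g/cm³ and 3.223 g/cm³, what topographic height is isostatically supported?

4.73 km

By Archimedes' principle applied to the lithosphere: ρ_c h = (ρ_m − ρ_c) r.
h = r (ρ_m − ρ_c) / ρ_c = 22.98 km × (3.223 − 2.673) / 2.673 = 4.73 km.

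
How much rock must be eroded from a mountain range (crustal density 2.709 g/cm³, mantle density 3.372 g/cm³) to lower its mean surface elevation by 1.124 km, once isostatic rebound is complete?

Net drop Δ = e − u = e − e ρ_c/ρ_m = e (ρ_m − ρ_c)/ρ_m.
e = Δ ρ_m/(ρ_m − ρ_c) = 1.124 km × 3.372/0.663 = 5.72 km.

5.72 km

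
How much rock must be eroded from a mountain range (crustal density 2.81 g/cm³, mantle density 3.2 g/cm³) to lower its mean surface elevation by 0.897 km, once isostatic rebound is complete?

7.36 km

Net drop Δ = e − u = e − e ρ_c/ρ_m = e (ρ_m − ρ_c)/ρ_m.
e = Δ ρ_m/(ρ_m − ρ_c) = 0.897 km × 3.2/0.39 = 7.36 km.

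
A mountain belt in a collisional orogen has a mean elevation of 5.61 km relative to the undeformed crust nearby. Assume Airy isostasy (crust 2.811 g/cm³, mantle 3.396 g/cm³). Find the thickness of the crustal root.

Balancing pressure at the compensation depth: the weight of the topography is balanced by the buoyancy of the root, ρ_c h = (ρ_m − ρ_c) r.
r = h · ρ_c / (ρ_m − ρ_c) = 5.61 km × 2.811 / (3.396 − 2.811) = 27 km.

27 km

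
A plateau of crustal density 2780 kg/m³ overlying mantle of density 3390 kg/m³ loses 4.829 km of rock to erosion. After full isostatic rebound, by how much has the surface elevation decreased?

0.869 km

Rebound u = e ρ_c/ρ_m = 4.829 km × 2780/3390 = 3.96 km.
Net surface drop = e − u = 4.829 km − 3.96 km = e (ρ_m − ρ_c)/ρ_m = 0.869 km.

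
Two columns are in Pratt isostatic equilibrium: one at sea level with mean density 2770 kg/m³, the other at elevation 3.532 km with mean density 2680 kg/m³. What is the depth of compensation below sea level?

ρ_ref D = ρ (D + h) → D (ρ_ref − ρ) = ρ h.
D = ρ h/(ρ_ref − ρ) = 2680 × 3.532 km/(2770 − 2680) = 105 km.

105 km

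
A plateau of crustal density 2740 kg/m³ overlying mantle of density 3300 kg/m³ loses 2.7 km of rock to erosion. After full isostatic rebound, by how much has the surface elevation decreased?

Rebound u = e ρ_c/ρ_m = 2.7 km × 2740/3300 = 2.242 km.
Net surface drop = e − u = 2.7 km − 2.242 km = e (ρ_m − ρ_c)/ρ_m = 0.458 km.

0.458 km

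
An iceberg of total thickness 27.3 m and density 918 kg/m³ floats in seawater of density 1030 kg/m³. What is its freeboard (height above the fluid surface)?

Floating equilibrium: submerged depth d = t ρ_obj/ρ_fluid = 27.3 m × 918/1030 = 24.33 m.
Freeboard = t − d = 27.3 m − 24.33 m = 2.97 m.

2.97 m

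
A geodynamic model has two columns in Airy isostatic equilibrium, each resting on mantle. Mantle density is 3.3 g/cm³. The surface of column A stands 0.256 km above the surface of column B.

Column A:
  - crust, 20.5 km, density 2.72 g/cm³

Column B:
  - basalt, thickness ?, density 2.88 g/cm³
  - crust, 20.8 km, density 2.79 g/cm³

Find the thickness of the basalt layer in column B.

1.04 km

Take the compensation level at the base of the deeper column (depth z_c below the surface of column A) and equate Σ ρ_i t_i down to z_c; mantle fills any gap and the z_c terms cancel.
Column A: 20.5×2.72 + (z_c − 20.5)×3.3
Column B: 0.256×0 + x×2.88 + 20.8×2.79 + (z_c − 0.256 − 20.8 − x)×3.3
The z_c×3.3 term appears on both sides and cancels. Collect the known terms of each column as K = Σ(ρt)_known − 3.3 × (depth of known layers): K_A = 55.76 − 3.3×20.5 = −11.89; K_B = 58.032 − 3.3×(0.256 + 20.8) = −11.4528.
Balance: K_A = K_B − x×(3.3 − 2.88), so x = (K_B − K_A)/(3.3 − 2.88) = 0.4372/0.42 = 1.04 km.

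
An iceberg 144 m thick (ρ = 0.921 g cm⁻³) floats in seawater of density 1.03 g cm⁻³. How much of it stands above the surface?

Floating equilibrium: submerged depth d = t ρ_obj/ρ_fluid = 144 m × 0.921/1.03 = 128.8 m.
Freeboard = t − d = 144 m − 128.8 m = 15.2 m.

15.2 m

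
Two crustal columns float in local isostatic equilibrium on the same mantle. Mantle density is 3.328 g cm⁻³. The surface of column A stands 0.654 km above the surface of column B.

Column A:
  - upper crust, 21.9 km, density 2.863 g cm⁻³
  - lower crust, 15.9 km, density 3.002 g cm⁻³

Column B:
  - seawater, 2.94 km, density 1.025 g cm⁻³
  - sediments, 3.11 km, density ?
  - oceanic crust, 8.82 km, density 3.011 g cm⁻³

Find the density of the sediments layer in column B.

2.16 g cm⁻³

Take the compensation level at the base of the deeper column (depth z_c below the surface of column A) and equate Σ ρ_i t_i down to z_c; mantle fills any gap and the z_c terms cancel.
Column A: 21.9×2.863 + 15.9×3.002 + (z_c − 37.8)×3.328
Column B: 0.654×0 + 2.94×1.025 + 3.11×ρ + 8.82×3.011 + (z_c − 0.654 − 14.87)×3.328
The z_c×3.328 term appears on both sides and cancels. Collect the known terms of each column as K = Σ(ρt)_known − 3.328 × (depth of known layers): K_A = 110.4315 − 3.328×37.8 = −15.3669; K_B = 29.57052 − 3.328×(0.654 + 14.87) = −22.093352.
Balance: K_A = K_B + 3.11×ρ, so ρ = (K_A − K_B)/3.11 = 6.72645/3.11 = 2.16 g cm⁻³.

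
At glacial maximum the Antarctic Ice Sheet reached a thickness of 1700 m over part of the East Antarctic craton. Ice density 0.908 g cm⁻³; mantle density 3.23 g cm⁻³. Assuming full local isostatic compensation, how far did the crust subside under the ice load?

478 m

By Archimedes' principle applied to the lithosphere: the ice load ρ_ice t is balanced by mantle displaced below, ρ_m s.
s = t ρ_ice / ρ_m = 1700 m × 0.908/3.23 = 478 m.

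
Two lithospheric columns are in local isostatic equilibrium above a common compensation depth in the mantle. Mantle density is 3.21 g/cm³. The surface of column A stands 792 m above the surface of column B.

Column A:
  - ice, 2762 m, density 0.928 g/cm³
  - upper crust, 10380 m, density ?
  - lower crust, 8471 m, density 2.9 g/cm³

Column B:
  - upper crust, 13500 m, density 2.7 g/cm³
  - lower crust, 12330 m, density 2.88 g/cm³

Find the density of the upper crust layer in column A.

Take the compensation level at the base of the deeper column (depth z_c below the surface of column A) and equate Σ ρ_i t_i down to z_c; mantle fills any gap and the z_c terms cancel.
Column A: 2762×0.928 + 10380×ρ + 8471×2.9 + (z_c − 21613)×3.21
Column B: 792×0 + 13500×2.7 + 12330×2.88 + (z_c − 792 − 25830)×3.21
The z_c×3.21 term appears on both sides and cancels. Collect the known terms of each column as K = Σ(ρt)_known − 3.21 × (depth of known layers): K_A = 27129.036 − 3.21×21613 = −42248.694; K_B = 71960.4 − 3.21×(792 + 25830) = −13496.22.
Balance: K_A + 10380×ρ = K_B, so ρ = (K_B − K_A)/10380 = 28752.5/10380 = 2.77 g/cm³.

2.77 g/cm³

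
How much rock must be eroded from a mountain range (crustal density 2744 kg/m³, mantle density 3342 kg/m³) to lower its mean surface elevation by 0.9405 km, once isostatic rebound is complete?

Net drop Δ = e − u = e − e ρ_c/ρ_m = e (ρ_m − ρ_c)/ρ_m.
e = Δ ρ_m/(ρ_m − ρ_c) = 0.9405 km × 3342/598 = 5.26 km.

5.26 km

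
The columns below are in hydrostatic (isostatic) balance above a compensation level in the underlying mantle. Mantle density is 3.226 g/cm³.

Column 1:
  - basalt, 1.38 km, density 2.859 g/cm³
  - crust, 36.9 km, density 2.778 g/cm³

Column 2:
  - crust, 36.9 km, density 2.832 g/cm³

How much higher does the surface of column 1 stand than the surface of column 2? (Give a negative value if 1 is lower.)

0.775 km

For any compensation level in the mantle, the mantle terms cancel and isostasy reduces to e = (Σt_1 − Σt_2) − (Σ(ρt)_1 − Σ(ρt)_2) / ρ_m.
Σt_1 = 38.28 km; Σt_2 = 36.9 km; Σ(ρt)_1 = 106.45362; Σ(ρt)_2 = 104.5008 (in km·g/cm³).
e = (38.28 − 36.9) − (106.45362 − 104.5008) / 3.226 = 0.775 km.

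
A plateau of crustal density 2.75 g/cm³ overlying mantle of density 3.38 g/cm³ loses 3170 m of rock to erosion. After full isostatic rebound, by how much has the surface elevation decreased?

591 m

Rebound u = e ρ_c/ρ_m = 3170 m × 2.75/3.38 = 2579 m.
Net surface drop = e − u = 3170 m − 2579 m = e (ρ_m − ρ_c)/ρ_m = 591 m.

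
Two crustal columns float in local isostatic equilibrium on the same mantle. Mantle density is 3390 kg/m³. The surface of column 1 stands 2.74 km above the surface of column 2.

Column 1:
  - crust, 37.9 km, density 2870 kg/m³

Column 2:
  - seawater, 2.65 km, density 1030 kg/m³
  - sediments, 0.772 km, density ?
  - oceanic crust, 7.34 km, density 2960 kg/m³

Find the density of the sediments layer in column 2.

2080 kg/m³

Take the compensation level at the base of the deeper column (depth z_c below the surface of column 1) and equate Σ ρ_i t_i down to z_c; mantle fills any gap and the z_c terms cancel.
Column 1: 37.9×2870 + (z_c − 37.9)×3390
Column 2: 2.74×0 + 2.65×1030 + 0.772×ρ + 7.34×2960 + (z_c − 2.74 − 10.762)×3390
The z_c×3390 term appears on both sides and cancels. Collect the known terms of each column as K = Σ(ρt)_known − 3390 × (depth of known layers): K_1 = 108773 − 3390×37.9 = −19708; K_2 = 24455.9 − 3390×(2.74 + 10.762) = −21315.88.
Balance: K_1 = K_2 + 0.772×ρ, so ρ = (K_1 − K_2)/0.772 = 1607.88/0.772 = 2080 kg/m³.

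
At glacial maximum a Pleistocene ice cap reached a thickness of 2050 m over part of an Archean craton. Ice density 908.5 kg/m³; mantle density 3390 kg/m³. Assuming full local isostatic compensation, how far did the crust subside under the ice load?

549 m

Balancing pressure at the compensation depth: the ice load ρ_ice t is balanced by mantle displaced below, ρ_m s.
s = t ρ_ice / ρ_m = 2050 m × 908.5/3390 = 549 m.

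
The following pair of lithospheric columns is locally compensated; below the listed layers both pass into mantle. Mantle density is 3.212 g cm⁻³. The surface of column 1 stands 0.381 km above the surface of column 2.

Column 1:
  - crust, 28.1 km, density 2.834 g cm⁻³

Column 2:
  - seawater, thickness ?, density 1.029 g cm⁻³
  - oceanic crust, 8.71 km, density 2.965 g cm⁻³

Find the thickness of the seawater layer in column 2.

Take the compensation level at the base of the deeper column (depth z_c below the surface of column 1) and equate Σ ρ_i t_i down to z_c; mantle fills any gap and the z_c terms cancel.
Column 1: 28.1×2.834 + (z_c − 28.1)×3.212
Column 2: 0.381×0 + x×1.029 + 8.71×2.965 + (z_c − 0.381 − 8.71 − x)×3.212
The z_c×3.212 term appears on both sides and cancels. Collect the known terms of each column as K = Σ(ρt)_known − 3.212 × (depth of known layers): K_1 = 79.6354 − 3.212×28.1 = −10.6218; K_2 = 25.82515 − 3.212×(0.381 + 8.71) = −3.375142.
Balance: K_1 = K_2 − x×(3.212 − 1.029), so x = (K_2 − K_1)/(3.212 − 1.029) = 7.24666/2.183 = 3.32 km.

3.32 km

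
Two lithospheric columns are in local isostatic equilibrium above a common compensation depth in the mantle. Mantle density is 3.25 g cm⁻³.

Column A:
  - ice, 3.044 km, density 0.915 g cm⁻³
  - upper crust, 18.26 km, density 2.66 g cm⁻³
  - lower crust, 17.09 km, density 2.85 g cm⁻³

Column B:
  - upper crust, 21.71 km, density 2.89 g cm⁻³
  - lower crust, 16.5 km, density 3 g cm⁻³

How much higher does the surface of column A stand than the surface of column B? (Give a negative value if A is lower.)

3.93 km

For any compensation level in the mantle, the mantle terms cancel and isostasy reduces to e = (Σt_A − Σt_B) − (Σ(ρt)_A − Σ(ρt)_B) / ρ_m.
Σt_A = 38.394 km; Σt_B = 38.21 km; Σ(ρt)_A = 100.06336; Σ(ρt)_B = 112.2419 (in km·g cm⁻³).
e = (38.394 − 38.21) − (100.06336 − 112.2419) / 3.25 = 3.93 km.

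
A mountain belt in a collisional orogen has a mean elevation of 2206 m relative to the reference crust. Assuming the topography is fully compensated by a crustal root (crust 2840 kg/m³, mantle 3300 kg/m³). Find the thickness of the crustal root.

For local isostatic compensation: the weight of the topography is balanced by the buoyancy of the root, ρ_c h = (ρ_m − ρ_c) r.
r = h · ρ_c / (ρ_m − ρ_c) = 2206 m × 2840 / (3300 − 2840) = 13600 m.

13600 m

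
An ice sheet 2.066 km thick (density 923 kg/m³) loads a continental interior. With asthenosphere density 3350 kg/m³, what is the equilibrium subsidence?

0.569 km

In Airy isostatic equilibrium: the ice load ρ_ice t is balanced by mantle displaced below, ρ_m s.
s = t ρ_ice / ρ_m = 2.066 km × 923/3350 = 0.569 km.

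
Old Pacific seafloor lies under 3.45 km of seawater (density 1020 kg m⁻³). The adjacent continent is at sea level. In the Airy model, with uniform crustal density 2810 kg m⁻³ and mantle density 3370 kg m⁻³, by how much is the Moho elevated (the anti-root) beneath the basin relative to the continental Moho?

11 km

For local isostatic compensation: replacing crust with seawater at the top is compensated by replacing crust with mantle at the base: d (ρ_c − ρ_w) = a (ρ_m − ρ_c).
a = d (ρ_c − ρ_w)/(ρ_m − ρ_c) = 3.45 km × 1790/560 = 11 km.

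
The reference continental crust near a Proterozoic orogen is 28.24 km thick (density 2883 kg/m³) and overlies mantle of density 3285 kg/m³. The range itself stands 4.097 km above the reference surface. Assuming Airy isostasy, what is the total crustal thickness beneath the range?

61.7 km

Root depth r = h ρ_c / (ρ_m − ρ_c) = 4.097 km × 2883 / 402 = 29.38 km.
Total thickness = T + h + r = 28.24 km + 4.097 km + 29.38 km = 61.7 km.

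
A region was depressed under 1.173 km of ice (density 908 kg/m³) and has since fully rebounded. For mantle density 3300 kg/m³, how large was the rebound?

0.323 km

Removing the load lets mantle flow back in; uplift u satisfies ρ_ice t = ρ_m u.
u = t ρ_ice/ρ_m = 1.173 km × 908/3300 = 0.323 km.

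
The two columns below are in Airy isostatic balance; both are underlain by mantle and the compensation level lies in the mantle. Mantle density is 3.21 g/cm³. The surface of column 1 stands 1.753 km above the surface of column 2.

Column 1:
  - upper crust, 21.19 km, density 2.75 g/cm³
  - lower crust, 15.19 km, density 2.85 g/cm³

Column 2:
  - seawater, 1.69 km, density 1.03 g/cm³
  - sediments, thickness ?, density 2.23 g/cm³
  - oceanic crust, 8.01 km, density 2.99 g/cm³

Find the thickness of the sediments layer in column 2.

4.23 km

Take the compensation level at the base of the deeper column (depth z_c below the surface of column 1) and equate Σ ρ_i t_i down to z_c; mantle fills any gap and the z_c terms cancel.
Column 1: 21.19×2.75 + 15.19×2.85 + (z_c − 36.38)×3.21
Column 2: 1.753×0 + 1.69×1.03 + x×2.23 + 8.01×2.99 + (z_c − 1.753 − 9.7 − x)×3.21
The z_c×3.21 term appears on both sides and cancels. Collect the known terms of each column as K = Σ(ρt)_known − 3.21 × (depth of known layers): K_1 = 101.564 − 3.21×36.38 = −15.2158; K_2 = 25.6906 − 3.21×(1.753 + 9.7) = −11.07353.
Balance: K_1 = K_2 − x×(3.21 − 2.23), so x = (K_2 − K_1)/(3.21 − 2.23) = 4.14227/0.98 = 4.23 km.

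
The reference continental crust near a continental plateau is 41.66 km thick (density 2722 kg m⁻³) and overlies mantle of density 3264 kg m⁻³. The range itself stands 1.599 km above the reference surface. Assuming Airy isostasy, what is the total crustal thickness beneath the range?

51.3 km

Root depth r = h ρ_c / (ρ_m − ρ_c) = 1.599 km × 2722 / 542 = 8.03 km.
Total thickness = T + h + r = 41.66 km + 1.599 km + 8.03 km = 51.3 km.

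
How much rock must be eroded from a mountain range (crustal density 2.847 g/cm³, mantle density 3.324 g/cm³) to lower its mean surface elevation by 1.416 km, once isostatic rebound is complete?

Net drop Δ = e − u = e − e ρ_c/ρ_m = e (ρ_m − ρ_c)/ρ_m.
e = Δ ρ_m/(ρ_m − ρ_c) = 1.416 km × 3.324/0.477 = 9.87 km.

9.87 km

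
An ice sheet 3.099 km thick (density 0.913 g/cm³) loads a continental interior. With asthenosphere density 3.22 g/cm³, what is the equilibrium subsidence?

In Airy isostatic equilibrium: the ice load ρ_ice t is balanced by mantle displaced below, ρ_m s.
s = t ρ_ice / ρ_m = 3.099 km × 0.913/3.22 = 0.879 km.

0.879 km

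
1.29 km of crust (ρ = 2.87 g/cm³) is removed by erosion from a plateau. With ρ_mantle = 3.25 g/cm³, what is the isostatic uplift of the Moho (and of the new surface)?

Unloading: uplift u = e ρ_c/ρ_m = 1.29 km × 2.87/3.25 = 1.14 km.

1.14 km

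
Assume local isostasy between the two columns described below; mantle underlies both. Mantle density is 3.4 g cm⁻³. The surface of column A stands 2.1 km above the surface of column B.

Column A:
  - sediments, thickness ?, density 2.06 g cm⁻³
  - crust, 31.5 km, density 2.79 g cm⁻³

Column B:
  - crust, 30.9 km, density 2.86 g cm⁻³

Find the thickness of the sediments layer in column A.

Take the compensation level at the base of the deeper column (depth z_c below the surface of column A) and equate Σ ρ_i t_i down to z_c; mantle fills any gap and the z_c terms cancel.
Column A: x×2.06 + 31.5×2.79 + (z_c − 31.5 − x)×3.4
Column B: 2.1×0 + 30.9×2.86 + (z_c − 2.1 − 30.9)×3.4
The z_c×3.4 term appears on both sides and cancels. Collect the known terms of each column as K = Σ(ρt)_known − 3.4 × (depth of known layers): K_A = 87.885 − 3.4×31.5 = −19.215; K_B = 88.374 − 3.4×(2.1 + 30.9) = −23.826.
Balance: K_A − x×(3.4 − 2.06) = K_B, so x = (K_A − K_B)/(3.4 − 2.06) = 4.611/1.34 = 3.44 km.

3.44 km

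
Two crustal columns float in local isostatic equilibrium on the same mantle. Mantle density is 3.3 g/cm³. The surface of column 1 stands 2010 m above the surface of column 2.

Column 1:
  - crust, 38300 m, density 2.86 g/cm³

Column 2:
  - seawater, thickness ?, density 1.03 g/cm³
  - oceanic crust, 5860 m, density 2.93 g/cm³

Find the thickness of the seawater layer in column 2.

Take the compensation level at the base of the deeper column (depth z_c below the surface of column 1) and equate Σ ρ_i t_i down to z_c; mantle fills any gap and the z_c terms cancel.
Column 1: 38300×2.86 + (z_c − 38300)×3.3
Column 2: 2010×0 + x×1.03 + 5860×2.93 + (z_c − 2010 − 5860 − x)×3.3
The z_c×3.3 term appears on both sides and cancels. Collect the known terms of each column as K = Σ(ρt)_known − 3.3 × (depth of known layers): K_1 = 109538 − 3.3×38300 = −16852; K_2 = 17169.8 − 3.3×(2010 + 5860) = −8801.2.
Balance: K_1 = K_2 − x×(3.3 − 1.03), so x = (K_2 − K_1)/(3.3 − 1.03) = 8050.8/2.27 = 3550 m.

3550 m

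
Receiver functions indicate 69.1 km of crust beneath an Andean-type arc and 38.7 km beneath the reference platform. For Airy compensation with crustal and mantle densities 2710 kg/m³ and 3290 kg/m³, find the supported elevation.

Excess crust Δ = 69.1 km − 38.7 km = 30.4 km, split between elevation h and root r with h + r = Δ.
Airy balance ρ_c h = (ρ_m − ρ_c) r gives r = h ρ_c/(ρ_m − ρ_c), so h (1 + ρ_c/(ρ_m − ρ_c)) = Δ, i.e. h = Δ (ρ_m − ρ_c)/ρ_m.
h = 30.4 km × 580/3290 = 5.36 km.

5.36 km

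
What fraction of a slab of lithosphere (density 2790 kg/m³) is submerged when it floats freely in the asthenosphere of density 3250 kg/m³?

Submerged fraction = ρ_obj/ρ_fluid = 2790/3250 = 85.8%.

85.8%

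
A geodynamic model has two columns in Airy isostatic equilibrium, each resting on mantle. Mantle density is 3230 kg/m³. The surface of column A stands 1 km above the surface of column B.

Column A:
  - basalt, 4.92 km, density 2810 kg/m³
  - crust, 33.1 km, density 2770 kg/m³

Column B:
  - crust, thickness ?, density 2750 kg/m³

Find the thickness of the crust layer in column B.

Take the compensation level at the base of the deeper column (depth z_c below the surface of column A) and equate Σ ρ_i t_i down to z_c; mantle fills any gap and the z_c terms cancel.
Column A: 4.92×2810 + 33.1×2770 + (z_c − 38.02)×3230
Column B: 1×0 + x×2750 + (z_c − 1 − 0 − x)×3230
The z_c×3230 term appears on both sides and cancels. Collect the known terms of each column as K = Σ(ρt)_known − 3230 × (depth of known layers): K_A = 105512.2 − 3230×38.02 = −17292.4; K_B = 0 − 3230×(1 + 0) = −3230.
Balance: K_A = K_B − x×(3230 − 2750), so x = (K_B − K_A)/(3230 − 2750) = 14062.4/480 = 29.3 km.

29.3 km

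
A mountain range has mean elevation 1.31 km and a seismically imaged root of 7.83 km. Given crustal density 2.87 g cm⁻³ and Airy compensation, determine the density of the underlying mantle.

3.35 g cm⁻³

Airy balance: ρ_c h = (ρ_m − ρ_c) r → ρ_m = ρ_c (1 + h/r).
ρ_m = 2.87 × (1 + 1.31 km/7.83 km) = 3.35 g cm⁻³.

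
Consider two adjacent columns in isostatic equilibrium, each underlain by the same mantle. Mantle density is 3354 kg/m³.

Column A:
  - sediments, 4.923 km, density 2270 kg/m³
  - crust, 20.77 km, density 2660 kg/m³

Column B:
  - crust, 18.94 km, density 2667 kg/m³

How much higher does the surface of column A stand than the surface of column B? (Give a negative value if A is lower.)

For any compensation level in the mantle, the mantle terms cancel and isostasy reduces to e = (Σt_A − Σt_B) − (Σ(ρt)_A − Σ(ρt)_B) / ρ_m.
Σt_A = 25.693 km; Σt_B = 18.94 km; Σ(ρt)_A = 66423.41; Σ(ρt)_B = 50512.98 (in km·kg/m³).
e = (25.693 − 18.94) − (66423.41 − 50512.98) / 3354 = 2.01 km.

2.01 km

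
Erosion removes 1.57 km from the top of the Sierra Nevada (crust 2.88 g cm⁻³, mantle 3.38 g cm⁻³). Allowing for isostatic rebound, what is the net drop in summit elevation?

0.232 km

Rebound u = e ρ_c/ρ_m = 1.57 km × 2.88/3.38 = 1.338 km.
Net surface drop = e − u = 1.57 km − 1.338 km = e (ρ_m − ρ_c)/ρ_m = 0.232 km.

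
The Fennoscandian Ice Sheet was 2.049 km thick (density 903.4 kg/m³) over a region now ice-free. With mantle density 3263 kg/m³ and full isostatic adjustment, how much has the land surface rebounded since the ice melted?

0.567 km

Removing the load lets mantle flow back in; uplift u satisfies ρ_ice t = ρ_m u.
u = t ρ_ice/ρ_m = 2.049 km × 903.4/3263 = 0.567 km.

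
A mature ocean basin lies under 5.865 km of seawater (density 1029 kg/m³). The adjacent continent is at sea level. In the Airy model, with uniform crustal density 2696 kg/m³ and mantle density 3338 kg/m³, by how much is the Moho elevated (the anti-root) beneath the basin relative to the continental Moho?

15.2 km

For local isostatic compensation: replacing crust with seawater at the top is compensated by replacing crust with mantle at the base: d (ρ_c − ρ_w) = a (ρ_m − ρ_c).
a = d (ρ_c − ρ_w)/(ρ_m − ρ_c) = 5.865 km × 1667/642 = 15.2 km.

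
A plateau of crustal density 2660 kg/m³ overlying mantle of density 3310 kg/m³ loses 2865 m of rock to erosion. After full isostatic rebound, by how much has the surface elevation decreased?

563 m

Rebound u = e ρ_c/ρ_m = 2865 m × 2660/3310 = 2302 m.
Net surface drop = e − u = 2865 m − 2302 m = e (ρ_m − ρ_c)/ρ_m = 563 m.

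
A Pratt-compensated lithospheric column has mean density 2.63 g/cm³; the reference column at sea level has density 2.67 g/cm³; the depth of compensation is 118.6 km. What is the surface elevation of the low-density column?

ρ_ref D = ρ (D + h) → h = D (ρ_ref − ρ)/ρ.
h = 118.6 km × (2.67 − 2.63)/2.63 = 1.8 km.

1.8 km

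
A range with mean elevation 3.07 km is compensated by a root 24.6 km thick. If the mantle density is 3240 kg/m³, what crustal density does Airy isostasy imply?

ρ_c h = (ρ_m − ρ_c) r → ρ_c (h + r) = ρ_m r → ρ_c = ρ_m r / (h + r).
ρ_c = 3240 × 24.6 km / (3.07 km + 24.6 km) = 2880 kg/m³.

2880 kg/m³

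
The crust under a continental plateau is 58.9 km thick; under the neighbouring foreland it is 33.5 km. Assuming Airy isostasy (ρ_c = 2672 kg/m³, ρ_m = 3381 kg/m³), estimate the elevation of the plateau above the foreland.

5.33 km

Excess crust Δ = 58.9 km − 33.5 km = 25.4 km, split between elevation h and root r with h + r = Δ.
Airy balance ρ_c h = (ρ_m − ρ_c) r gives r = h ρ_c/(ρ_m − ρ_c), so h (1 + ρ_c/(ρ_m − ρ_c)) = Δ, i.e. h = Δ (ρ_m − ρ_c)/ρ_m.
h = 25.4 km × 709/3381 = 5.33 km.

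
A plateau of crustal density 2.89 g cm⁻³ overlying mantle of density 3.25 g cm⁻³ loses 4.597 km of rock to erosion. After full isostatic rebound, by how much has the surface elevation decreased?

0.509 km

Rebound u = e ρ_c/ρ_m = 4.597 km × 2.89/3.25 = 4.088 km.
Net surface drop = e − u = 4.597 km − 4.088 km = e (ρ_m − ρ_c)/ρ_m = 0.509 km.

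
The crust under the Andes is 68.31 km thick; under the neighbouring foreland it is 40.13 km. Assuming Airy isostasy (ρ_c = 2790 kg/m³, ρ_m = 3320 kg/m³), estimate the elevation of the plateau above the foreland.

Excess crust Δ = 68.31 km − 40.13 km = 28.18 km, split between elevation h and root r with h + r = Δ.
Airy balance ρ_c h = (ρ_m − ρ_c) r gives r = h ρ_c/(ρ_m − ρ_c), so h (1 + ρ_c/(ρ_m − ρ_c)) = Δ, i.e. h = Δ (ρ_m − ρ_c)/ρ_m.
h = 28.18 km × 530/3320 = 4.5 km.

4.5 km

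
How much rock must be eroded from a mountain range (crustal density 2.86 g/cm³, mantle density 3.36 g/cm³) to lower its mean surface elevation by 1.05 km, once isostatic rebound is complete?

Net drop Δ = e − u = e − e ρ_c/ρ_m = e (ρ_m − ρ_c)/ρ_m.
e = Δ ρ_m/(ρ_m − ρ_c) = 1.05 km × 3.36/0.5 = 7.06 km.

7.06 km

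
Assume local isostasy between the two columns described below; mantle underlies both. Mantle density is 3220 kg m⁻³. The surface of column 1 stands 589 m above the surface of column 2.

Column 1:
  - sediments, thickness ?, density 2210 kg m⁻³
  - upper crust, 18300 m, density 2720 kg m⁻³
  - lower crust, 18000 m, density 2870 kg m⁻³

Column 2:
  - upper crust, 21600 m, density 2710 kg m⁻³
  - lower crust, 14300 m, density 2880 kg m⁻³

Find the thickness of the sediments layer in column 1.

2300 m

Take the compensation level at the base of the deeper column (depth z_c below the surface of column 1) and equate Σ ρ_i t_i down to z_c; mantle fills any gap and the z_c terms cancel.
Column 1: x×2210 + 18300×2720 + 18000×2870 + (z_c − 36300 − x)×3220
Column 2: 589×0 + 21600×2710 + 14300×2880 + (z_c − 589 − 35900)×3220
The z_c×3220 term appears on both sides and cancels. Collect the known terms of each column as K = Σ(ρt)_known − 3220 × (depth of known layers): K_1 = 101436000 − 3220×36300 = −15450000; K_2 = 99720000 − 3220×(589 + 35900) = −17774580.
Balance: K_1 − x×(3220 − 2210) = K_2, so x = (K_1 − K_2)/(3220 − 2210) = 2324580/1010 = 2300 m.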